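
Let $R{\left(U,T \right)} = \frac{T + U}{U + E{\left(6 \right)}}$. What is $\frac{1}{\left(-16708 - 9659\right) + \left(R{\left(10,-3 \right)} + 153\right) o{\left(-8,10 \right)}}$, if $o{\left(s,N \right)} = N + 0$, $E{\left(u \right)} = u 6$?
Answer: $- \frac{23}{571216} \approx -4.0265 \cdot 10^{-5}$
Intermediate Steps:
$E{\left(u \right)} = 6 u$
$o{\left(s,N \right)} = N$
$R{\left(U,T \right)} = \frac{T + U}{36 + U}$ ($R{\left(U,T \right)} = \frac{T + U}{U + 6 \cdot 6} = \frac{T + U}{U + 36} = \frac{T + U}{36 + U}$)
$\frac{1}{\left(-16708 - 9659\right) + \left(R{\left(10,-3 \right)} + 153\right) o{\left(-8,10 \right)}} = \frac{1}{\left(-16708 - 9659\right) + \left(\frac{-3 + 10}{36 + 10} + 153\right) 10} = \frac{1}{-26367 + \left(\frac{1}{46} \cdot 7 + 153\right) 10} = \frac{1}{-26367 + \left(\frac{7}{46} + 153\right) 10} = \frac{1}{-26367 + \frac{7045}{46} \cdot 10} = \frac{1}{-26367 + \frac{35225}{23}} = \frac{1}{- \frac{571216}{23}} = - \frac{23}{571216}$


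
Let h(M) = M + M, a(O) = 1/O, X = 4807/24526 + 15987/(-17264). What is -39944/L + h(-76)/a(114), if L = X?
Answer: 5778360244112/154554557 ≈ 37387.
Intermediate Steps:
X = -154554557/211708432 (X = 4807*(1/24526) + 15987*(-1/17264) = 4807/24526 - 15987/17264 = -154554557/211708432 ≈ -0.73003)
h(M) = 2*M
L = -154554557/211708432 ≈ -0.73003
-39944/L + h(-76)/a(114) = -39944/(-154554557/211708432) + (2*(-76))/(1/114) = -39944*(-211708432/154554557) - 152/1/114 = 8456481607808/154554557 - 152*114 = 8456481607808/154554557 - 17328 = 5778360244112/154554557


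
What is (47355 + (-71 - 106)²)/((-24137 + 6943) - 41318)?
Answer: -6557/4876 ≈ -1.3447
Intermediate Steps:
(47355 + (-71 - 106)²)/((-24137 + 6943) - 41318) = (47355 + (-177)²)/(-17194 - 41318) = (47355 + 31329)/(-58512) = 78684*(-1/58512) = -6557/4876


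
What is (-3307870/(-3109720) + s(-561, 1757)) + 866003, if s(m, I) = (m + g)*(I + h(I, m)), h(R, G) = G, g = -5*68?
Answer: -65799167609/310972 ≈ -2.1159e+5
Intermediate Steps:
g = -340
s(m, I) = (-340 + m)*(I + m) (s(m, I) = (m - 340)*(I + m) = (-340 + m)*(I + m))
(-3307870/(-3109720) + s(-561, 1757)) + 866003 = (-3307870/(-3109720) + ((-561)² - 340*1757 - 340*(-561) + 1757*(-561))) + 866003 = (-3307870*(-1/3109720) + (314721 - 597380 + 190740 - 985677)) + 866003 = (330787/310972 - 1077596) + 866003 = -335101852525/310972 + 866003 = -65799167609/310972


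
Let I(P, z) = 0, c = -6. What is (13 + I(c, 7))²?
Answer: 169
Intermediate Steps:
(13 + I(c, 7))² = (13 + 0)² = 13² = 169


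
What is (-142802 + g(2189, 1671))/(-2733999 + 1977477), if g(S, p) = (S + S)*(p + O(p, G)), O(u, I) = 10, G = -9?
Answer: -3608308/378261 ≈ -9.5392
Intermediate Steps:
g(S, p) = 2*S*(10 + p) (g(S, p) = (S + S)*(p + 10) = (2*S)*(10 + p) = 2*S*(10 + p))
(-142802 + g(2189, 1671))/(-2733999 + 1977477) = (-142802 + 2*2189*(10 + 1671))/(-2733999 + 1977477) = (-142802 + 2*2189*1681)/(-756522) = (-142802 + 7359418)*(-1/756522) = 7216616*(-1/756522) = -3608308/378261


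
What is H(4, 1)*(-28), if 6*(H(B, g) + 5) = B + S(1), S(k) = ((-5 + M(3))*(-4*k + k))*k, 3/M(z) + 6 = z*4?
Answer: 175/3 ≈ 58.333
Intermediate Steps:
M(z) = 3/(-6 + 4*z) (M(z) = 3/(-6 + z*4) = 3/(-6 + 4*z))
S(k) = 27*k**2/2 (S(k) = ((-5 + 3/(2*(-3 + 2*3)))*(-4*k + k))*k = ((-5 + 3/(2*(-3 + 6)))*(-3*k))*k = ((-5 + (3/2)/3)*(-3*k))*k = ((-5 + (3/2)*(1/3))*(-3*k))*k = ((-5 + 1/2)*(-3*k))*k = (-(-27)*k/2)*k = (27*k/2)*k = 27*k**2/2)
H(B, g) = -11/4 + B/6 (H(B, g) = -5 + (B + (27/2)*1**2)/6 = -5 + (B + (27/2)*1)/6 = -5 + (B + 27/2)/6 = -5 + (27/2 + B)/6 = -5 + (9/4 + B/6) = -11/4 + B/6)
H(4, 1)*(-28) = (-11/4 + (1/6)*4)*(-28) = (-11/4 + 2/3)*(-28) = -25/12*(-28) = 175/3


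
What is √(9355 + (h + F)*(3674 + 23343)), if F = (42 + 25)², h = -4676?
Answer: 2*I*√1260706 ≈ 2245.6*I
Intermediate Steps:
F = 4489 (F = 67² = 4489)
√(9355 + (h + F)*(3674 + 23343)) = √(9355 + (-4676 + 4489)*(3674 + 23343)) = √(9355 - 187*27017) = √(9355 - 5052179) = √(-5042824) = 2*I*√1260706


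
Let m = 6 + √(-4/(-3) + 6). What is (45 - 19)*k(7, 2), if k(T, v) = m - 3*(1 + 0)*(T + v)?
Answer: -546 + 26*√66/3 ≈ -475.59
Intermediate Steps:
m = 6 + √66/3 (m = 6 + √(-4*(-⅓) + 6) = 6 + √(4/3 + 6) = 6 + √(22/3) = 6 + √66/3 ≈ 8.7080)
k(T, v) = 6 - 3*T - 3*v + √66/3 (k(T, v) = (6 + √66/3) - 3*(1 + 0)*(T + v) = (6 + √66/3) - 3*(T + v) = (6 + √66/3) + (-3*T - 3*v) = 6 - 3*T - 3*v + √66/3)
(45 - 19)*k(7, 2) = (45 - 19)*(6 - 3*7 - 3*2 + √66/3) = 26*(6 - 21 - 6 + √66/3) = 26*(-21 + √66/3) = -546 + 26*√66/3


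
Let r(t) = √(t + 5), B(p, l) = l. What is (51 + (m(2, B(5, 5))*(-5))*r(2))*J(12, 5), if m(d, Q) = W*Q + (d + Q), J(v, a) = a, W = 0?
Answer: 255 - 175*√7 ≈ -208.01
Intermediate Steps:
r(t) = √(5 + t)
m(d, Q) = Q + d (m(d, Q) = 0*Q + (d + Q) = 0 + (Q + d) = Q + d)
(51 + (m(2, B(5, 5))*(-5))*r(2))*J(12, 5) = (51 + ((5 + 2)*(-5))*√(5 + 2))*5 = (51 + (7*(-5))*√7)*5 = (51 - 35*√7)*5 = 255 - 175*√7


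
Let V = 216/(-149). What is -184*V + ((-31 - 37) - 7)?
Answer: 28569/149 ≈ 191.74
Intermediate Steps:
V = -216/149 (V = 216*(-1/149) = -216/149 ≈ -1.4497)
-184*V + ((-31 - 37) - 7) = -184*(-216/149) + ((-31 - 37) - 7) = 39744/149 + (-68 - 7) = 39744/149 - 75 = 28569/149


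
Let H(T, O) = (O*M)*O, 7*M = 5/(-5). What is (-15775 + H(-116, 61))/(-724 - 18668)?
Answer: 57073/67872 ≈ 0.84089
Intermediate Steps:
M = -⅐ (M = (5/(-5))/7 = (5*(-⅕))/7 = (⅐)*(-1) = -⅐ ≈ -0.14286)
H(T, O) = -O²/7 (H(T, O) = (O*(-⅐))*O = (-O/7)*O = -O²/7)
(-15775 + H(-116, 61))/(-724 - 18668) = (-15775 - ⅐*61²)/(-724 - 18668) = (-15775 - ⅐*3721)/(-19392) = (-15775 - 3721/7)*(-1/19392) = -114146/7*(-1/19392) = 57073/67872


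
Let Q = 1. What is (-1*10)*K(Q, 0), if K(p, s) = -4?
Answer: 40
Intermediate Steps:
(-1*10)*K(Q, 0) = -1*10*(-4) = -10*(-4) = 40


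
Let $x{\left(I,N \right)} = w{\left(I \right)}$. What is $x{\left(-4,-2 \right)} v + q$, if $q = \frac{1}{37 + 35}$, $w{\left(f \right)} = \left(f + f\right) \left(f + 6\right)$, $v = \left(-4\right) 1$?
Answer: $\frac{4609}{72} \approx 64.014$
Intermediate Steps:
$v = -4$
$w{\left(f \right)} = 2 f \left(6 + f\right)$
$x{\left(I,N \right)} = 2 I \left(6 + I\right)$
$q = \frac{1}{72} \approx 0.013889$
$x{\left(-4,-2 \right)} v + q = 2 \left(-4\right) \left(6 - 4\right) \left(-4\right) + \frac{1}{72} = 2 \left(-4\right) 2 \left(-4\right) + \frac{1}{72} = \left(-16\right) \left(-4\right) + \frac{1}{72} = 64 + \frac{1}{72} = \frac{4609}{72}$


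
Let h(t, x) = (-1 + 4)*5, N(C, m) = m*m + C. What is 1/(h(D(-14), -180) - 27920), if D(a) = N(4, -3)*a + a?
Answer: -1/27905 ≈ -3.5836e-5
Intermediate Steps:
N(C, m) = C + m² (N(C, m) = m² + C = C + m²)
D(a) = 14*a (D(a) = (4 + (-3)²)*a + a = (4 + 9)*a + a = 13*a + a = 14*a)
h(t, x) = 15 (h(t, x) = 3*5 = 15)
1/(h(D(-14), -180) - 27920) = 1/(15 - 27920) = 1/(-27905) = -1/27905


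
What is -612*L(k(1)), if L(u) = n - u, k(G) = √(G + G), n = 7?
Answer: -4284 + 612*√2 ≈ -3418.5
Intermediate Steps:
k(G) = √2*√G (k(G) = √(2*G) = √2*√G)
L(u) = 7 - u
-612*L(k(1)) = -612*(7 - √2*√1) = -612*(7 - √2) = -4284 + 612*√2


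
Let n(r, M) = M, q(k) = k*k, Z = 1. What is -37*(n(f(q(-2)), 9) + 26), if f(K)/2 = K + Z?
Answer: -1295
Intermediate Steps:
q(k) = k**2
f(K) = 2 + 2*K (f(K) = 2*(K + 1) = 2*(1 + K) = 2 + 2*K)
-37*(n(f(q(-2)), 9) + 26) = -37*(9 + 26) = -37*35 = -1295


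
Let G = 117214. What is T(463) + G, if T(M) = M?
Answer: 117677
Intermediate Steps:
T(463) + G = 463 + 117214 = 117677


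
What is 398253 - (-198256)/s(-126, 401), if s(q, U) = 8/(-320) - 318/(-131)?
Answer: 6052468457/12589 ≈ 4.8077e+5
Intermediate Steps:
s(q, U) = 12589/5240 (s(q, U) = 8*(-1/320) - 318*(-1/131) = -1/40 + 318/131 = 12589/5240)
398253 - (-198256)/s(-126, 401) = 398253 - (-198256)/12589/5240 = 398253 - (-198256)*5240/12589 = 398253 - 1*(-1038861440/12589) = 398253 + 1038861440/12589 = 6052468457/12589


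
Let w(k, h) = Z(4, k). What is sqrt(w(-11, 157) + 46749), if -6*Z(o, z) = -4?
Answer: sqrt(420747)/3 ≈ 216.22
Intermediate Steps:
Z(o, z) = 2/3 (Z(o, z) = -1/6*(-4) = 2/3)
w(k, h) = 2/3
sqrt(w(-11, 157) + 46749) = sqrt(2/3 + 46749) = sqrt(140249/3) = sqrt(420747)/3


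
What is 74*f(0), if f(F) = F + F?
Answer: 0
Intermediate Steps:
f(F) = 2*F
74*f(0) = 74*(2*0) = 74*0 = 0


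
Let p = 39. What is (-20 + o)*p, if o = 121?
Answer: 3939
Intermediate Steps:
(-20 + o)*p = (-20 + 121)*39 = 101*39 = 3939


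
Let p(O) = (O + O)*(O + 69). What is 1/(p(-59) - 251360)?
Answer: -1/252540 ≈ -3.9598e-6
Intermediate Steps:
p(O) = 2*O*(69 + O) (p(O) = (2*O)*(69 + O) = 2*O*(69 + O))
1/(p(-59) - 251360) = 1/(2*(-59)*(69 - 59) - 251360) = 1/(2*(-59)*10 - 251360) = 1/(-1180 - 251360) = 1/(-252540) = -1/252540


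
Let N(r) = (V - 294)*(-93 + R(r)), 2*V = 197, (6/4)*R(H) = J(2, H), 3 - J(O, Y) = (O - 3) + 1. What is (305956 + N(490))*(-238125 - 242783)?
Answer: -155692281822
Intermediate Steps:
J(O, Y) = 5 - O (J(O, Y) = 3 - ((O - 3) + 1) = 3 - ((-3 + O) + 1) = 3 - (-2 + O) = 3 + (2 - O) = 5 - O)
R(H) = 2 (R(H) = 2*(5 - 1*2)/3 = 2*(5 - 2)/3 = (⅔)*3 = 2)
V = 197/2 (V = (½)*197 = 197/2 ≈ 98.500)
N(r) = 35581/2 (N(r) = (197/2 - 294)*(-93 + 2) = -391/2*(-91) = 35581/2)
(305956 + N(490))*(-238125 - 242783) = (305956 + 35581/2)*(-238125 - 242783) = (647493/2)*(-480908) = -155692281822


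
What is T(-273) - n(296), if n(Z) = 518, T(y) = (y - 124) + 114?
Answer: -801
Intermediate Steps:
T(y) = -10 + y (T(y) = (-124 + y) + 114 = -10 + y)
T(-273) - n(296) = (-10 - 273) - 1*518 = -283 - 518 = -801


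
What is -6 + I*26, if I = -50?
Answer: -1306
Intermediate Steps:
-6 + I*26 = -6 - 50*26 = -6 - 1300 = -1306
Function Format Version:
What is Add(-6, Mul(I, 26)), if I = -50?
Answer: -1306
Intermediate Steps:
Add(-6, Mul(I, 26)) = Add(-6, Mul(-50, 26)) = Add(-6, -1300) = -1306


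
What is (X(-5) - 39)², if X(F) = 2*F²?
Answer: 121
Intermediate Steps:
(X(-5) - 39)² = (2*(-5)² - 39)² = (2*25 - 39)² = (50 - 39)² = 11² = 121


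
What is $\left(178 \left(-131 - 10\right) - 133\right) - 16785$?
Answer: $-42016$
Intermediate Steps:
$\left(178 \left(-131 - 10\right) - 133\right) - 16785 = \left(178 \left(-141\right) - 133\right) - 16785 = \left(-25098 - 133\right) - 16785 = -25231 - 16785 = -42016$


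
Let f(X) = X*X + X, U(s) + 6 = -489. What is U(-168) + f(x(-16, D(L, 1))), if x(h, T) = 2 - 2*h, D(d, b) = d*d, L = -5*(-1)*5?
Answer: 695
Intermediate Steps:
U(s) = -495 (U(s) = -6 - 489 = -495)
L = 25 (L = 5*5 = 25)
D(d, b) = d²
f(X) = X + X² (f(X) = X² + X = X + X²)
U(-168) + f(x(-16, D(L, 1))) = -495 + (2 - 2*(-16))*(1 + (2 - 2*(-16))) = -495 + (2 + 32)*(1 + (2 + 32)) = -495 + 34*(1 + 34) = -495 + 34*35 = -495 + 1190 = 695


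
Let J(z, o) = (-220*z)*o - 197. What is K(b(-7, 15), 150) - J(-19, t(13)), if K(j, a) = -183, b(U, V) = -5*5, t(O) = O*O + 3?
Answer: -718946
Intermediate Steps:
t(O) = 3 + O² (t(O) = O² + 3 = 3 + O²)
b(U, V) = -25
J(z, o) = -197 - 220*o*z (J(z, o) = -220*o*z - 197 = -197 - 220*o*z)
K(b(-7, 15), 150) - J(-19, t(13)) = -183 - (-197 - 220*(3 + 13²)*(-19)) = -183 - (-197 - 220*(3 + 169)*(-19)) = -183 - (-197 - 220*172*(-19)) = -183 - (-197 + 718960) = -183 - 1*718763 = -183 - 718763 = -718946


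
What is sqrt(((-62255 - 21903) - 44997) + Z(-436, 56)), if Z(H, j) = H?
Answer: 33*I*sqrt(119) ≈ 359.99*I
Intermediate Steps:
sqrt(((-62255 - 21903) - 44997) + Z(-436, 56)) = sqrt(((-62255 - 21903) - 44997) - 436) = sqrt((-84158 - 44997) - 436) = sqrt(-129155 - 436) = sqrt(-129591) = 33*I*sqrt(119)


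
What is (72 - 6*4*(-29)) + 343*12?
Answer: 4884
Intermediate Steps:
(72 - 6*4*(-29)) + 343*12 = (72 - 24*(-29)) + 4116 = (72 + 696) + 4116 = 768 + 4116 = 4884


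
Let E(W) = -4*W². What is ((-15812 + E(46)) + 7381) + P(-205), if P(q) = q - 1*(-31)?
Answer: -17069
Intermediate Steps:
P(q) = 31 + q (P(q) = q + 31 = 31 + q)
((-15812 + E(46)) + 7381) + P(-205) = ((-15812 - 4*46²) + 7381) + (31 - 205) = ((-15812 - 4*2116) + 7381) - 174 = ((-15812 - 8464) + 7381) - 174 = (-24276 + 7381) - 174 = -16895 - 174 = -17069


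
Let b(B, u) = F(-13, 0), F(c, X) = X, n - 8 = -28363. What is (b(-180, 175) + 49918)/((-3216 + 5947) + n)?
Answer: -24959/12812 ≈ -1.9481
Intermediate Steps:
n = -28355 (n = 8 - 28363 = -28355)
b(B, u) = 0
(b(-180, 175) + 49918)/((-3216 + 5947) + n) = (0 + 49918)/((-3216 + 5947) - 28355) = 49918/(2731 - 28355) = 49918/(-25624) = 49918*(-1/25624) = -24959/12812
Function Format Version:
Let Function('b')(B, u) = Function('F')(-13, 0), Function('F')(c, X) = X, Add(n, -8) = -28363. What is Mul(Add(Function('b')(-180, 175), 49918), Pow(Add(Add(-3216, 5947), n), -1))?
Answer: Rational(-24959, 12812) ≈ -1.9481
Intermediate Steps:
n = -28355 (n = Add(8, -28363) = -28355)
Function('b')(B, u) = 0
Mul(Add(Function('b')(-180, 175), 49918), Pow(Add(Add(-3216, 5947), n), -1)) = Mul(Add(0, 49918), Pow(Add(Add(-3216, 5947), -28355), -1)) = Mul(49918, Pow(Add(2731, -28355), -1)) = Mul(49918, Pow(-25624, -1)) = Mul(49918, Rational(-1, 25624)) = Rational(-24959, 12812)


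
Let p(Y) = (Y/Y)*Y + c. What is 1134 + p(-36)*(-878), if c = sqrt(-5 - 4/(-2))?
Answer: 32742 - 878*I*sqrt(3) ≈ 32742.0 - 1520.7*I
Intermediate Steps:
c = I*sqrt(3) (c = sqrt(-5 - 4*(-1/2)) = sqrt(-5 + 2) = sqrt(-3) = I*sqrt(3) ≈ 1.732*I)
p(Y) = Y + I*sqrt(3) (p(Y) = (Y/Y)*Y + I*sqrt(3) = 1*Y + I*sqrt(3) = Y + I*sqrt(3))
1134 + p(-36)*(-878) = 1134 + (-36 + I*sqrt(3))*(-878) = 1134 + (31608 - 878*I*sqrt(3)) = 32742 - 878*I*sqrt(3)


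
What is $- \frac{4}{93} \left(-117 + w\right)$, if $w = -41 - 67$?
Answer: $\frac{300}{31} \approx 9.6774$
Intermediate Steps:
$w = -108$
$- \frac{4}{93} \left(-117 + w\right) = - \frac{4}{93} \left(-117 - 108\right) = \left(-4\right) \frac{1}{93} \left(-225\right) = \left(- \frac{4}{93}\right) \left(-225\right) = \frac{300}{31}$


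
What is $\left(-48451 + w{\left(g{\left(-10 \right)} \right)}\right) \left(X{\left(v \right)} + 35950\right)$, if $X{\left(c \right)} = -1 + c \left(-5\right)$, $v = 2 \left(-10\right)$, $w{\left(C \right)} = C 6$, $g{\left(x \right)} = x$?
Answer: $-1748773039$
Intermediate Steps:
$w{\left(C \right)} = 6 C$
$v = -20$
$X{\left(c \right)} = -1 - 5 c$
$\left(-48451 + w{\left(g{\left(-10 \right)} \right)}\right) \left(X{\left(v \right)} + 35950\right) = \left(-48451 + 6 \left(-10\right)\right) \left(\left(-1 - -100\right) + 35950\right) = \left(-48451 - 60\right) \left(\left(-1 + 100\right) + 35950\right) = - 48511 \left(99 + 35950\right) = \left(-48511\right) 36049 = -1748773039$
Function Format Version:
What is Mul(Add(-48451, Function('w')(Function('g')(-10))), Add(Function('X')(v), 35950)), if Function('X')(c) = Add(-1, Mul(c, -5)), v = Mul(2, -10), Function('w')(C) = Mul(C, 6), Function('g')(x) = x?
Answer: -1748773039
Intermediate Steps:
Function('w')(C) = Mul(6, C)
v = -20
Function('X')(c) = Add(-1, Mul(-5, c))
Mul(Add(-48451, Function('w')(Function('g')(-10))), Add(Function('X')(v), 35950)) = Mul(Add(-48451, Mul(6, -10)), Add(Add(-1, Mul(-5, -20)), 35950)) = Mul(Add(-48451, -60), Add(Add(-1, 100), 35950)) = Mul(-48511, Add(99, 35950)) = Mul(-48511, 36049) = -1748773039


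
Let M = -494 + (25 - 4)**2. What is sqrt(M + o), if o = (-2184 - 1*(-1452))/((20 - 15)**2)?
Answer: 11*I*sqrt(17)/5 ≈ 9.0708*I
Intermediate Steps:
M = -53 (M = -494 + 21**2 = -494 + 441 = -53)
o = -732/25 (o = (-2184 + 1452)/(5**2) = -732/25 ≈ -29.280)
sqrt(M + o) = sqrt(-53 - 732/25) = sqrt(-2057/25) = 11*I*sqrt(17)/5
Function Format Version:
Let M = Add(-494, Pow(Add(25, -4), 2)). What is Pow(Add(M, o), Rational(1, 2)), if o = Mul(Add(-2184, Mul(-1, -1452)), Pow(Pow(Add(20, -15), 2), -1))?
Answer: Mul(Rational(11, 5), I, Pow(17, Rational(1, 2))) ≈ Mul(9.0708, I)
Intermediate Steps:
M = -53 (M = Add(-494, Pow(21, 2)) = Add(-494, 441) = -53)
o = Rational(-732, 25) (o = Mul(Add(-2184, 1452), Pow(Pow(5, 2), -1)) = Mul(-732, Pow(25, -1)) = Mul(-732, Rational(1, 25)) = Rational(-732, 25) ≈ -29.280)
Pow(Add(M, o), Rational(1, 2)) = Pow(Add(-53, Rational(-732, 25)), Rational(1, 2)) = Pow(Rational(-2057, 25), Rational(1, 2)) = Mul(Rational(11, 5), I, Pow(17, Rational(1, 2)))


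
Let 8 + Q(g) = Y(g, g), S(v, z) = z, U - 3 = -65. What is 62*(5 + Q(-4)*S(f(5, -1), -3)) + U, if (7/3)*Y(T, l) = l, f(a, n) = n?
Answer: 14384/7 ≈ 2054.9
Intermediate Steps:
U = -62 (U = 3 - 65 = -62)
Y(T, l) = 3*l/7
Q(g) = -8 + 3*g/7
62*(5 + Q(-4)*S(f(5, -1), -3)) + U = 62*(5 + (-8 + (3/7)*(-4))*(-3)) - 62 = 62*(5 + (-8 - 12/7)*(-3)) - 62 = 62*(5 - 68/7*(-3)) - 62 = 62*(5 + 204/7) - 62 = 62*(239/7) - 62 = 14818/7 - 62 = 14384/7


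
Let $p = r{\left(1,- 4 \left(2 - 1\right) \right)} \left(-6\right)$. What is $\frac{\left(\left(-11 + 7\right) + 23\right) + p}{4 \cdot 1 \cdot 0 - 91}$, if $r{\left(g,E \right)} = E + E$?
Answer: $- \frac{67}{91} \approx -0.73626$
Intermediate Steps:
$r{\left(g,E \right)} = 2 E$
$p = 48$ ($p = 2 \left(- 4 \left(2 - 1\right)\right) \left(-6\right) = 2 \left(\left(-4\right) 1\right) \left(-6\right) = 2 \left(-4\right) \left(-6\right) = \left(-8\right) \left(-6\right) = 48$)
$\frac{\left(\left(-11 + 7\right) + 23\right) + p}{4 \cdot 1 \cdot 0 - 91} = \frac{\left(\left(-11 + 7\right) + 23\right) + 48}{4 \cdot 1 \cdot 0 - 91} = \frac{\left(-4 + 23\right) + 48}{4 \cdot 0 - 91} = \frac{19 + 48}{0 - 91} = \frac{1}{-91} \cdot 67 = \left(- \frac{1}{91}\right) 67 = - \frac{67}{91}$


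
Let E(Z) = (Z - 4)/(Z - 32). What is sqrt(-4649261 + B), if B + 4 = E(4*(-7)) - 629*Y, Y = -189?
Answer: 2*I*sqrt(254834070)/15 ≈ 2128.5*I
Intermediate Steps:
E(Z) = (-4 + Z)/(-32 + Z)
B = 1783163/15 (B = -4 + ((-4 + 4*(-7))/(-32 + 4*(-7)) - 629*(-189)) = -4 + ((-4 - 28)/(-32 - 28) + 118881) = -4 + (-32/(-60) + 118881) = -4 + (-1/60*(-32) + 118881) = -4 + (8/15 + 118881) = -4 + 1783223/15 = 1783163/15 ≈ 1.1888e+5)
sqrt(-4649261 + B) = sqrt(-4649261 + 1783163/15) = sqrt(-67955752/15) = 2*I*sqrt(254834070)/15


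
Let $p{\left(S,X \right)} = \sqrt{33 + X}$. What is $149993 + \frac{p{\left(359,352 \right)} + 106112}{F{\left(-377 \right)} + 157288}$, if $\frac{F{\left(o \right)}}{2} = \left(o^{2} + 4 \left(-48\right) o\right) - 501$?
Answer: $\frac{2743525279}{18291} + \frac{\sqrt{385}}{585312} \approx 1.4999 \cdot 10^{5}$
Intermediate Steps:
$F{\left(o \right)} = -1002 - 384 o + 2 o^{2}$ ($F{\left(o \right)} = 2 \left(\left(o^{2} + 4 \left(-48\right) o\right) - 501\right) = 2 \left(\left(o^{2} - 192 o\right) - 501\right) = 2 \left(-501 + o^{2} - 192 o\right) = -1002 - 384 o + 2 o^{2}$)
$149993 + \frac{p{\left(359,352 \right)} + 106112}{F{\left(-377 \right)} + 157288} = 149993 + \frac{\sqrt{33 + 352} + 106112}{\left(-1002 - -144768 + 2 \left(-377\right)^{2}\right) + 157288} = 149993 + \frac{\sqrt{385} + 106112}{\left(-1002 + 144768 + 2 \cdot 142129\right) + 157288} = 149993 + \frac{106112 + \sqrt{385}}{\left(-1002 + 144768 + 284258\right) + 157288} = 149993 + \frac{106112 + \sqrt{385}}{428024 + 157288} = 149993 + \frac{106112 + \sqrt{385}}{585312} = 149993 + \left(106112 + \sqrt{385}\right) \frac{1}{585312} = 149993 + \left(\frac{3316}{18291} + \frac{\sqrt{385}}{585312}\right) = \frac{2743525279}{18291} + \frac{\sqrt{385}}{585312}$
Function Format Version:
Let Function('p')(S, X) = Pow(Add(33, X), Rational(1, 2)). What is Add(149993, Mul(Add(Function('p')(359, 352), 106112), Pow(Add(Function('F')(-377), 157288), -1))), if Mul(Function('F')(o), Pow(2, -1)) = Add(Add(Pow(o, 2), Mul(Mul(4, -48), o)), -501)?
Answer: Add(Rational(2743525279, 18291), Mul(Rational(1, 585312), Pow(385, Rational(1, 2)))) ≈ 1.4999e+5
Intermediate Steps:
Function('F')(o) = Add(-1002, Mul(-384, o), Mul(2, Pow(o, 2))) (Function('F')(o) = Mul(2, Add(Add(Pow(o, 2), Mul(Mul(4, -48), o)), -501)) = Mul(2, Add(Add(Pow(o, 2), Mul(-192, o)), -501)) = Mul(2, Add(-501, Pow(o, 2), Mul(-192, o))) = Add(-1002, Mul(-384, o), Mul(2, Pow(o, 2))))
Add(149993, Mul(Add(Function('p')(359, 352), 106112), Pow(Add(Function('F')(-377), 157288), -1))) = Add(149993, Mul(Add(Pow(Add(33, 352), Rational(1, 2)), 106112), Pow(Add(Add(-1002, Mul(-384, -377), Mul(2, Pow(-377, 2))), 157288), -1))) = Add(149993, Mul(Add(Pow(385, Rational(1, 2)), 106112), Pow(Add(Add(-1002, 144768, Mul(2, 142129)), 157288), -1))) = Add(149993, Mul(Add(106112, Pow(385, Rational(1, 2))), Pow(Add(Add(-1002, 144768, 284258), 157288), -1))) = Add(149993, Mul(Add(106112, Pow(385, Rational(1, 2))), Pow(Add(428024, 157288), -1))) = Add(149993, Mul(Add(106112, Pow(385, Rational(1, 2))), Pow(585312, -1))) = Add(149993, Mul(Add(106112, Pow(385, Rational(1, 2))), Rational(1, 585312))) = Add(149993, Add(Rational(3316, 18291), Mul(Rational(1, 585312), Pow(385, Rational(1, 2))))) = Add(Rational(2743525279, 18291), Mul(Rational(1, 585312), Pow(385, Rational(1, 2))))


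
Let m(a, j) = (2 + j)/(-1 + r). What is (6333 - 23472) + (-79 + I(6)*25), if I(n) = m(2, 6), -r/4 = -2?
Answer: -120326/7 ≈ -17189.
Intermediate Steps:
r = 8 (r = -4*(-2) = 8)
m(a, j) = 2/7 + j/7 (m(a, j) = (2 + j)/(-1 + 8) = (2 + j)/7 = (2 + j)*(⅐) = 2/7 + j/7)
I(n) = 8/7 (I(n) = 2/7 + (⅐)*6 = 2/7 + 6/7 = 8/7)
(6333 - 23472) + (-79 + I(6)*25) = (6333 - 23472) + (-79 + (8/7)*25) = -17139 + (-79 + 200/7) = -17139 - 353/7 = -120326/7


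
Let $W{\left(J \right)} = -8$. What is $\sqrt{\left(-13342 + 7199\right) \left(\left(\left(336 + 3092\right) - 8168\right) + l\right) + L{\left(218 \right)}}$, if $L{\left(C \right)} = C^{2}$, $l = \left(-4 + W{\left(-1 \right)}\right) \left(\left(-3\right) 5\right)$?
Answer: $2 \sqrt{7014901} \approx 5297.1$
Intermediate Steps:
$l = 180$ ($l = \left(-4 - 8\right) \left(\left(-3\right) 5\right) = \left(-12\right) \left(-15\right) = 180$)
$\sqrt{\left(-13342 + 7199\right) \left(\left(\left(336 + 3092\right) - 8168\right) + l\right) + L{\left(218 \right)}} = \sqrt{\left(-13342 + 7199\right) \left(\left(\left(336 + 3092\right) - 8168\right) + 180\right) + 218^{2}} = \sqrt{- 6143 \left(\left(3428 - 8168\right) + 180\right) + 47524} = \sqrt{- 6143 \left(-4740 + 180\right) + 47524} = \sqrt{\left(-6143\right) \left(-4560\right) + 47524} = \sqrt{28012080 + 47524} = \sqrt{28059604} = 2 \sqrt{7014901}$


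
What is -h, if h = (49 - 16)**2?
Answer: -1089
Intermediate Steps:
h = 1089 (h = 33**2 = 1089)
-h = -1*1089 = -1089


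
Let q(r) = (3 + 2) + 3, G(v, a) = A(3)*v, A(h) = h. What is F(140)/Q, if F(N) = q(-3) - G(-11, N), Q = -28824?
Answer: -41/28824 ≈ -0.0014224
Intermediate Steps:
G(v, a) = 3*v
q(r) = 8 (q(r) = 5 + 3 = 8)
F(N) = 41 (F(N) = 8 - 3*(-11) = 8 - 1*(-33) = 8 + 33 = 41)
F(140)/Q = 41/(-28824) = 41*(-1/28824) = -41/28824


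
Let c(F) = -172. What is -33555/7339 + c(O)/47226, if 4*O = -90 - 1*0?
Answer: -792965369/173295807 ≈ -4.5758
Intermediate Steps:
O = -45/2 (O = (-90 - 1*0)/4 = (-90 + 0)/4 = (¼)*(-90) = -45/2 ≈ -22.500)
-33555/7339 + c(O)/47226 = -33555/7339 - 172/47226 = -33555*1/7339 - 172*1/47226 = -33555/7339 - 86/23613 = -792965369/173295807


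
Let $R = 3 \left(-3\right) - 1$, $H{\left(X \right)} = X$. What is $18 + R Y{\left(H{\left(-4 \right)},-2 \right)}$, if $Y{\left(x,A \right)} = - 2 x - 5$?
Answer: $-12$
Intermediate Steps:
$R = -10$ ($R = -9 - 1 = -10$)
$Y{\left(x,A \right)} = -5 - 2 x$
$18 + R Y{\left(H{\left(-4 \right)},-2 \right)} = 18 - 10 \left(-5 - -8\right) = 18 - 10 \left(-5 + 8\right) = 18 - 30 = -12$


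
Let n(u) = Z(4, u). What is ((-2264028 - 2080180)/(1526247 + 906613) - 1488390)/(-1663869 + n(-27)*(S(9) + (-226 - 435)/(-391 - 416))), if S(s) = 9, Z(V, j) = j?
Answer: 243515534463638/272268708012555 ≈ 0.89439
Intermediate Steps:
n(u) = u
((-2264028 - 2080180)/(1526247 + 906613) - 1488390)/(-1663869 + n(-27)*(S(9) + (-226 - 435)/(-391 - 416))) = ((-2264028 - 2080180)/(1526247 + 906613) - 1488390)/(-1663869 - 27*(9 + (-226 - 435)/(-391 - 416))) = (-4344208/2432860 - 1488390)/(-1663869 - 27*(9 - 661/(-807))) = (-4344208*1/2432860 - 1488390)/(-1663869 - 27*(9 - 661*(-1/807))) = (-1086052/608215 - 1488390)/(-1663869 - 27*(9 + 661/807)) = -905262209902/(608215*(-1663869 - 27*7924/807)) = -905262209902/(608215*(-1663869 - 71316/269)) = -905262209902/(608215*(-447652077/269)) = -905262209902/608215*(-269/447652077) = 243515534463638/272268708012555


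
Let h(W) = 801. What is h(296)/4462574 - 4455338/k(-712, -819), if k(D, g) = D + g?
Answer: 19882276746343/6832200794 ≈ 2910.1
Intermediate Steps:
h(296)/4462574 - 4455338/k(-712, -819) = 801/4462574 - 4455338/(-712 - 819) = 801*(1/4462574) - 4455338/(-1531) = 801/4462574 - 4455338*(-1/1531) = 801/4462574 + 4455338/1531 = 19882276746343/6832200794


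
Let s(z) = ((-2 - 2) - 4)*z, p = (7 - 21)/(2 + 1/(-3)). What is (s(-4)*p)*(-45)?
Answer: 12096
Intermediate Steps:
p = -42/5 (p = -14/(2 - 1/3) = -14/5/3 = -14*3/5 = -42/5 ≈ -8.4000)
s(z) = -8*z (s(z) = (-4 - 4)*z = -8*z)
(s(-4)*p)*(-45) = (-8*(-4)*(-42/5))*(-45) = (32*(-42/5))*(-45) = -1344/5*(-45) = 12096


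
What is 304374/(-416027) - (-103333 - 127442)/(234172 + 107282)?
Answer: -2640362957/47351361086 ≈ -0.055761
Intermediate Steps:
304374/(-416027) - (-103333 - 127442)/(234172 + 107282) = 304374*(-1/416027) - (-230775)/341454 = -304374/416027 - (-230775)/341454 = -304374/416027 - 1*(-76925/113818) = -304374/416027 + 76925/113818 = -2640362957/47351361086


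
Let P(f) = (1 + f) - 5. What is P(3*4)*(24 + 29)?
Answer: 424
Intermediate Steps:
P(f) = -4 + f
P(3*4)*(24 + 29) = (-4 + 3*4)*(24 + 29) = (-4 + 12)*53 = 8*53 = 424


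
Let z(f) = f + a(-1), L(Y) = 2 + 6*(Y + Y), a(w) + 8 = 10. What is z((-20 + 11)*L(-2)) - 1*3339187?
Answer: -3338987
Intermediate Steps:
a(w) = 2 (a(w) = -8 + 10 = 2)
L(Y) = 2 + 12*Y (L(Y) = 2 + 6*(2*Y) = 2 + 12*Y)
z(f) = 2 + f (z(f) = f + 2 = 2 + f)
z((-20 + 11)*L(-2)) - 1*3339187 = (2 + (-20 + 11)*(2 + 12*(-2))) - 1*3339187 = (2 - 9*(2 - 24)) - 3339187 = (2 - 9*(-22)) - 3339187 = (2 + 198) - 3339187 = 200 - 3339187 = -3338987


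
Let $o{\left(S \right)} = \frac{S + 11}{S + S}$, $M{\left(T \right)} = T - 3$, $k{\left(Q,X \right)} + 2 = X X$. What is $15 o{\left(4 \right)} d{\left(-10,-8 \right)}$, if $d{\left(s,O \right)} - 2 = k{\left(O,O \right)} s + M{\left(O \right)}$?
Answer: $- \frac{141525}{8} \approx -17691.0$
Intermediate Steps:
$k{\left(Q,X \right)} = -2 + X^{2}$ ($k{\left(Q,X \right)} = -2 + X X = -2 + X^{2}$)
$M{\left(T \right)} = -3 + T$ ($M{\left(T \right)} = T - 3 = -3 + T$)
$o{\left(S \right)} = \frac{11 + S}{2 S}$
$d{\left(s,O \right)} = -1 + O + s \left(-2 + O^{2}\right)$ ($d{\left(s,O \right)} = 2 + \left(\left(-2 + O^{2}\right) s + \left(-3 + O\right)\right) = 2 + \left(s \left(-2 + O^{2}\right) + \left(-3 + O\right)\right) = 2 + \left(-3 + O + s \left(-2 + O^{2}\right)\right) = -1 + O + s \left(-2 + O^{2}\right)$)
$15 o{\left(4 \right)} d{\left(-10,-8 \right)} = 15 \frac{11 + 4}{2 \cdot 4} \left(-1 - 8 - 10 \left(-2 + \left(-8\right)^{2}\right)\right) = 15 \cdot \frac{1}{2} \cdot \frac{1}{4} \cdot 15 \left(-1 - 8 - 10 \left(-2 + 64\right)\right) = 15 \cdot \frac{15}{8} \left(-1 - 8 - 620\right) = \frac{225 \left(-1 - 8 - 620\right)}{8} = \frac{225}{8} \left(-629\right) = - \frac{141525}{8}$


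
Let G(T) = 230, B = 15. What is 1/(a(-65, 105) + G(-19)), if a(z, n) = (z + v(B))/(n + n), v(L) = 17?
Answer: 35/8042 ≈ 0.0043522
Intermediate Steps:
a(z, n) = (17 + z)/(2*n) (a(z, n) = (z + 17)/(n + n) = (17 + z)/((2*n)) = (17 + z)*(1/(2*n)) = (17 + z)/(2*n))
1/(a(-65, 105) + G(-19)) = 1/((½)*(17 - 65)/105 + 230) = 1/((½)*(1/105)*(-48) + 230) = 1/(-8/35 + 230) = 1/(8042/35) = 35/8042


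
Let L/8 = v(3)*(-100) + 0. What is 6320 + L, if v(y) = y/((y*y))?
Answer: 18160/3 ≈ 6053.3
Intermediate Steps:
v(y) = 1/y (v(y) = y/(y²) = y/y² = 1/y)
L = -800/3 (L = 8*(-100/3 + 0) = 8*(-100/3) = -800/3 ≈ -266.67)
6320 + L = 6320 - 800/3 = 18160/3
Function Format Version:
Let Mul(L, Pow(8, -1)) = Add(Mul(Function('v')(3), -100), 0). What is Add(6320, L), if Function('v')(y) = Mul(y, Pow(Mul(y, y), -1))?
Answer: Rational(18160, 3) ≈ 6053.3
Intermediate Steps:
Function('v')(y) = Pow(y, -1) (Function('v')(y) = Mul(y, Pow(Pow(y, 2), -1)) = Mul(y, Pow(y, -2)) = Pow(y, -1))
L = Rational(-800, 3) (L = Mul(8, Add(Mul(Pow(3, -1), -100), 0)) = Mul(8, Add(Mul(Rational(1, 3), -100), 0)) = Mul(8, Add(Rational(-100, 3), 0)) = Mul(8, Rational(-100, 3)) = Rational(-800, 3) ≈ -266.67)
Add(6320, L) = Add(6320, Rational(-800, 3)) = Rational(18160, 3)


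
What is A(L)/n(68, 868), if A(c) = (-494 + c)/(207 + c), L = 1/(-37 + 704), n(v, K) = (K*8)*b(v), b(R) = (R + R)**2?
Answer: -47071/2533312778240 ≈ -1.8581e-8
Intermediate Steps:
b(R) = 4*R**2 (b(R) = (2*R)**2 = 4*R**2)
n(v, K) = 32*K*v**2 (n(v, K) = (K*8)*(4*v**2) = (8*K)*(4*v**2) = 32*K*v**2)
L = 1/667 ≈ 0.0014993
A(c) = (-494 + c)/(207 + c)
A(L)/n(68, 868) = ((-494 + 1/667)/(207 + 1/667))/((32*868*68**2)) = (-329497/667/(138070/667))/((32*868*4624)) = ((667/138070)*(-329497/667))/128436224 = -329497/138070*1/128436224 = -47071/2533312778240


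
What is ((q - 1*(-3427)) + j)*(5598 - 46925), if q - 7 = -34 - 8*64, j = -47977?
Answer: 1863393103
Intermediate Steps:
q = -539 (q = 7 + (-34 - 8*64) = 7 + (-34 - 512) = 7 - 546 = -539)
((q - 1*(-3427)) + j)*(5598 - 46925) = ((-539 - 1*(-3427)) - 47977)*(5598 - 46925) = ((-539 + 3427) - 47977)*(-41327) = (2888 - 47977)*(-41327) = -45089*(-41327) = 1863393103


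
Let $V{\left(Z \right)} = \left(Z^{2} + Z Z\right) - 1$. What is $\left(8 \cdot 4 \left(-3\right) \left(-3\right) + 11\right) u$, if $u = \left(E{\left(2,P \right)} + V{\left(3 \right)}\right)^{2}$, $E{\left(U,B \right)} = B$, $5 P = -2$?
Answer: $\frac{2059811}{25} \approx 82393.0$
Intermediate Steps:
$P = - \frac{2}{5}$ ($P = \frac{1}{5} \left(-2\right) = - \frac{2}{5} \approx -0.4$)
$V{\left(Z \right)} = -1 + 2 Z^{2}$ ($V{\left(Z \right)} = \left(Z^{2} + Z^{2}\right) - 1 = 2 Z^{2} - 1 = -1 + 2 Z^{2}$)
$u = \frac{6889}{25}$ ($u = \left(- \frac{2}{5} - \left(1 - 2 \cdot 3^{2}\right)\right)^{2} = \left(- \frac{2}{5} + \left(-1 + 2 \cdot 9\right)\right)^{2} = \left(- \frac{2}{5} + \left(-1 + 18\right)\right)^{2} = \left(- \frac{2}{5} + 17\right)^{2} = \left(\frac{83}{5}\right)^{2} = \frac{6889}{25} \approx 275.56$)
$\left(8 \cdot 4 \left(-3\right) \left(-3\right) + 11\right) u = \left(8 \cdot 4 \left(-3\right) \left(-3\right) + 11\right) \frac{6889}{25} = \left(8 \left(\left(-12\right) \left(-3\right)\right) + 11\right) \frac{6889}{25} = \left(8 \cdot 36 + 11\right) \frac{6889}{25} = \left(288 + 11\right) \frac{6889}{25} = 299 \cdot \frac{6889}{25} = \frac{2059811}{25}$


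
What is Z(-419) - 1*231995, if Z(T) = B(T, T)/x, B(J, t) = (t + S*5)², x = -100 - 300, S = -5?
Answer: -5812196/25 ≈ -2.3249e+5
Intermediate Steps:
x = -400
B(J, t) = (-25 + t)² (B(J, t) = (t - 5*5)² = (t - 25)² = (-25 + t)²)
Z(T) = -(-25 + T)²/400 (Z(T) = (-25 + T)²/(-400) = (-25 + T)²*(-1/400) = -(-25 + T)²/400)
Z(-419) - 1*231995 = -(-25 - 419)²/400 - 1*231995 = -1/400*(-444)² - 231995 = -1/400*197136 - 231995 = -12321/25 - 231995 = -5812196/25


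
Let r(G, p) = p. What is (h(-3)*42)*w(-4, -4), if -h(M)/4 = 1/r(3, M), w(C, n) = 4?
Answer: 224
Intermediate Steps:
h(M) = -4/M
(h(-3)*42)*w(-4, -4) = (-4/(-3)*42)*4 = (-4*(-⅓)*42)*4 = ((4/3)*42)*4 = 56*4 = 224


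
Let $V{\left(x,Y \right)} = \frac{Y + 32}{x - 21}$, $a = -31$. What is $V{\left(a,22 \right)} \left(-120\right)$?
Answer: $\frac{1620}{13} \approx 124.62$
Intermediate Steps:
$V{\left(x,Y \right)} = \frac{32 + Y}{-21 + x}$
$V{\left(a,22 \right)} \left(-120\right) = \frac{32 + 22}{-21 - 31} \left(-120\right) = \frac{1}{-52} \cdot 54 \left(-120\right) = \left(- \frac{1}{52}\right) 54 \left(-120\right) = \left(- \frac{27}{26}\right) \left(-120\right) = \frac{1620}{13}$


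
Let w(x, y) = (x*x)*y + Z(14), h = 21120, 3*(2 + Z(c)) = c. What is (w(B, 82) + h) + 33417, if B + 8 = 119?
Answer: 3194585/3 ≈ 1.0649e+6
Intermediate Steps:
B = 111 (B = -8 + 119 = 111)
Z(c) = -2 + c/3
w(x, y) = 8/3 + y*x² (w(x, y) = (x*x)*y + (-2 + (⅓)*14) = x²*y + (-2 + 14/3) = y*x² + 8/3 = 8/3 + y*x²)
(w(B, 82) + h) + 33417 = ((8/3 + 82*111²) + 21120) + 33417 = ((8/3 + 82*12321) + 21120) + 33417 = ((8/3 + 1010322) + 21120) + 33417 = (3030974/3 + 21120) + 33417 = 3094334/3 + 33417 = 3194585/3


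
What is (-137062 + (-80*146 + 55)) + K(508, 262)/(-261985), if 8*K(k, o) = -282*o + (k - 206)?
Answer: -155815017989/1047940 ≈ -1.4869e+5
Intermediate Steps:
K(k, o) = -103/4 - 141*o/4 + k/8 (K(k, o) = (-282*o + (k - 206))/8 = (-282*o + (-206 + k))/8 = (-206 + k - 282*o)/8 = -103/4 - 141*o/4 + k/8)
(-137062 + (-80*146 + 55)) + K(508, 262)/(-261985) = (-137062 + (-80*146 + 55)) + (-103/4 - 141/4*262 + (⅛)*508)/(-261985) = (-137062 + (-11680 + 55)) + (-103/4 - 18471/2 + 127/2)*(-1/261985) = (-137062 - 11625) - 36791/4*(-1/261985) = -148687 + 36791/1047940 = -155815017989/1047940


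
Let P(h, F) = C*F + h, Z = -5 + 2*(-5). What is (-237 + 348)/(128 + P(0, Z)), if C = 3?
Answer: 111/83 ≈ 1.3373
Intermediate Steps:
Z = -15 (Z = -5 - 10 = -15)
P(h, F) = h + 3*F (P(h, F) = 3*F + h = h + 3*F)
(-237 + 348)/(128 + P(0, Z)) = (-237 + 348)/(128 + (0 + 3*(-15))) = 111/(128 + (0 - 45)) = 111/(128 - 45) = 111/83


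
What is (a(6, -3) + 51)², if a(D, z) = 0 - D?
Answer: 2025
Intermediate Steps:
a(D, z) = -D
(a(6, -3) + 51)² = (-1*6 + 51)² = (-6 + 51)² = 45² = 2025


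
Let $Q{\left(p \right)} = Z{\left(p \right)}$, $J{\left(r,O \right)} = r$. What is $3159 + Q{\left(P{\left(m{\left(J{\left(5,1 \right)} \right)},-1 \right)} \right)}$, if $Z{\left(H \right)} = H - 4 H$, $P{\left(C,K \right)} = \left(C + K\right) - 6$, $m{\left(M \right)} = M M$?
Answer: $3105$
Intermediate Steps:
$m{\left(M \right)} = M^{2}$
$P{\left(C,K \right)} = -6 + C + K$
$Z{\left(H \right)} = - 3 H$
$Q{\left(p \right)} = - 3 p$
$3159 + Q{\left(P{\left(m{\left(J{\left(5,1 \right)} \right)},-1 \right)} \right)} = 3159 - 3 \left(-6 + 5^{2} - 1\right) = 3159 - 3 \left(-6 + 25 - 1\right) = 3159 - 54 = 3105$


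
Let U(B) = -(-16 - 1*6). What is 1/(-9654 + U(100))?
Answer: -1/9632 ≈ -0.00010382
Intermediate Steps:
U(B) = 22 (U(B) = -(-16 - 6) = -1*(-22) = 22)
1/(-9654 + U(100)) = 1/(-9654 + 22) = 1/(-9632) = -1/9632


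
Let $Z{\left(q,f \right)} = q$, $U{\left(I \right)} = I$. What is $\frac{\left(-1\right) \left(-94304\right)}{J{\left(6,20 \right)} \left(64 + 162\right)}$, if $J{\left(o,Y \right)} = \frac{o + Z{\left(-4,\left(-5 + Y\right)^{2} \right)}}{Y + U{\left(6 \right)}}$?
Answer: $\frac{612976}{113} \approx 5424.6$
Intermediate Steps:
$J{\left(o,Y \right)} = \frac{-4 + o}{6 + Y}$ ($J{\left(o,Y \right)} = \frac{o - 4}{Y + 6} = \frac{-4 + o}{6 + Y}$)
$\frac{\left(-1\right) \left(-94304\right)}{J{\left(6,20 \right)} \left(64 + 162\right)} = \frac{\left(-1\right) \left(-94304\right)}{\frac{-4 + 6}{6 + 20} \left(64 + 162\right)} = \frac{94304}{\frac{1}{26} \cdot 2 \cdot 226} = \frac{94304}{\frac{1}{13} \cdot 226} = \frac{94304}{\frac{226}{13}} = 94304 \cdot \frac{13}{226} = \frac{612976}{113}$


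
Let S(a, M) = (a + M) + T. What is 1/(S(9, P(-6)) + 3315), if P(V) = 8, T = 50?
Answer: 1/3382 ≈ 0.00029568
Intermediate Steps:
S(a, M) = 50 + M + a (S(a, M) = (a + M) + 50 = (M + a) + 50 = 50 + M + a)
1/(S(9, P(-6)) + 3315) = 1/((50 + 8 + 9) + 3315) = 1/(67 + 3315) = 1/3382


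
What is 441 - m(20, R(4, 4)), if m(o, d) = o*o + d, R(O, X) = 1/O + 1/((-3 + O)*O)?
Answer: 81/2 ≈ 40.500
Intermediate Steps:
R(O, X) = 1/O + 1/(O*(-3 + O))
m(o, d) = d + o² (m(o, d) = o² + d = d + o²)
441 - m(20, R(4, 4)) = 441 - ((-2 + 4)/(4*(-3 + 4)) + 20²) = 441 - ((¼)*2/1 + 400) = 441 - ((¼)*1*2 + 400) = 441 - (½ + 400) = 441 - 1*801/2 = 441 - 801/2 = 81/2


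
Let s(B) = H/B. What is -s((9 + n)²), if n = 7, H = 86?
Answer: -43/128 ≈ -0.33594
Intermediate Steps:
s(B) = 86/B
-s((9 + n)²) = -86/((9 + 7)²) = -86/(16²) = -86/256 = -1*43/128 = -43/128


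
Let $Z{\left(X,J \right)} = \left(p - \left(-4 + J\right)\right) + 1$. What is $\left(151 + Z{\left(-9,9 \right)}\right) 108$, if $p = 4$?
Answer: $16308$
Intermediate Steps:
$Z{\left(X,J \right)} = 9 - J$ ($Z{\left(X,J \right)} = \left(4 - \left(-4 + J\right)\right) + 1 = \left(8 - J\right) + 1 = 9 - J$)
$\left(151 + Z{\left(-9,9 \right)}\right) 108 = \left(151 + \left(9 - 9\right)\right) 108 = \left(151 + 0\right) 108 = 151 \cdot 108 = 16308$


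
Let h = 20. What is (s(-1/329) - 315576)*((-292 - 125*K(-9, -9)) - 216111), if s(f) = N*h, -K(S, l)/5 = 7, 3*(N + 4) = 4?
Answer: 66922256288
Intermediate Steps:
N = -8/3 (N = -4 + (⅓)*4 = -4 + 4/3 = -8/3 ≈ -2.6667)
K(S, l) = -35 (K(S, l) = -5*7 = -35)
s(f) = -160/3 (s(f) = -8/3*20 = -160/3)
(s(-1/329) - 315576)*((-292 - 125*K(-9, -9)) - 216111) = (-160/3 - 315576)*((-292 - 125*(-35)) - 216111) = -946888*((-292 + 4375) - 216111)/3 = -946888*(4083 - 216111)/3 = -946888/3*(-212028) = 66922256288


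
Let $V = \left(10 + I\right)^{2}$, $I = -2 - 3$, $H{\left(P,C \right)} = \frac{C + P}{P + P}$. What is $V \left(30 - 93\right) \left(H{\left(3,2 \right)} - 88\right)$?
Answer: $\frac{274575}{2} \approx 1.3729 \cdot 10^{5}$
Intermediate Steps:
$H{\left(P,C \right)} = \frac{C + P}{2 P}$
$I = -5$ ($I = -2 - 3 = -5$)
$V = 25$ ($V = \left(10 - 5\right)^{2} = 5^{2} = 25$)
$V \left(30 - 93\right) \left(H{\left(3,2 \right)} - 88\right) = 25 \left(30 - 93\right) \left(\frac{2 + 3}{2 \cdot 3} - 88\right) = 25 \left(- 63 \left(\frac{1}{2} \cdot \frac{1}{3} \cdot 5 - 88\right)\right) = 25 \left(- 63 \left(\frac{5}{6} - 88\right)\right) = 25 \left(\left(-63\right) \left(- \frac{523}{6}\right)\right) = 25 \cdot \frac{10983}{2} = \frac{274575}{2}$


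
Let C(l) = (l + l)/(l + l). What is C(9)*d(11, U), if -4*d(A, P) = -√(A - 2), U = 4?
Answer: ¾ ≈ 0.75000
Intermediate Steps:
d(A, P) = √(-2 + A)/4 (d(A, P) = -(-1)*√(A - 2)/4 = -(-1)*√(-2 + A)/4 = √(-2 + A)/4)
C(l) = 1 (C(l) = (2*l)/((2*l)) = (2*l)*(1/(2*l)) = 1)
C(9)*d(11, U) = 1*(√(-2 + 11)/4) = 1*(√9/4) = 1*((¼)*3) = 1*(¾) = ¾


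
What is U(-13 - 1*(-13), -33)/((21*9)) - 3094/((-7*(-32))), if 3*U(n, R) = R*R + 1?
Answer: -107867/9072 ≈ -11.890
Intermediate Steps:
U(n, R) = 1/3 + R**2/3 (U(n, R) = (R*R + 1)/3 = (R**2 + 1)/3 = (1 + R**2)/3 = 1/3 + R**2/3)
U(-13 - 1*(-13), -33)/((21*9)) - 3094/((-7*(-32))) = (1/3 + (1/3)*(-33)**2)/((21*9)) - 3094/((-7*(-32))) = (1/3 + (1/3)*1089)/189 - 3094/224 = (1/3 + 363)*(1/189) - 3094*1/224 = (1090/3)*(1/189) - 221/16 = 1090/567 - 221/16 = -107867/9072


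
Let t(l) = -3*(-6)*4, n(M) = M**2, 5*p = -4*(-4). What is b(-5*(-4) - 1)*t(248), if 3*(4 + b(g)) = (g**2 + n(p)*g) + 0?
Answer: 326136/25 ≈ 13045.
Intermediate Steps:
p = 16/5 (p = (-4*(-4))/5 = (1/5)*16 = 16/5 ≈ 3.2000)
t(l) = 72 (t(l) = 18*4 = 72)
b(g) = -4 + g**2/3 + 256*g/75 (b(g) = -4 + ((g**2 + (16/5)**2*g) + 0)/3 = -4 + ((g**2 + 256*g/25) + 0)/3 = -4 + (g**2 + 256*g/25)/3 = -4 + (g**2/3 + 256*g/75) = -4 + g**2/3 + 256*g/75)
b(-5*(-4) - 1)*t(248) = (-4 + (-5*(-4) - 1)**2/3 + 256*(-5*(-4) - 1)/75)*72 = (-4 + (20 - 1)**2/3 + 256*(20 - 1)/75)*72 = (-4 + (1/3)*19**2 + (256/75)*19)*72 = (-4 + (1/3)*361 + 4864/75)*72 = (-4 + 361/3 + 4864/75)*72 = (13589/75)*72 = 326136/25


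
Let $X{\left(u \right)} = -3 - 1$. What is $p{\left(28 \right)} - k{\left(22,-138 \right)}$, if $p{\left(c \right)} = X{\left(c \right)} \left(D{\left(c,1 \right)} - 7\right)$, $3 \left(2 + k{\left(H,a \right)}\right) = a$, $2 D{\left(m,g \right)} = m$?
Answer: $20$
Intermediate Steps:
$D{\left(m,g \right)} = \frac{m}{2}$
$k{\left(H,a \right)} = -2 + \frac{a}{3}$
$X{\left(u \right)} = -4$ ($X{\left(u \right)} = -3 - 1 = -4$)
$p{\left(c \right)} = 28 - 2 c$ ($p{\left(c \right)} = - 4 \left(\frac{c}{2} - 7\right) = - 4 \left(-7 + \frac{c}{2}\right) = 28 - 2 c$)
$p{\left(28 \right)} - k{\left(22,-138 \right)} = \left(28 - 56\right) - \left(-2 + \frac{1}{3} \left(-138\right)\right) = \left(28 - 56\right) - \left(-2 - 46\right) = -28 - -48 = -28 + 48 = 20$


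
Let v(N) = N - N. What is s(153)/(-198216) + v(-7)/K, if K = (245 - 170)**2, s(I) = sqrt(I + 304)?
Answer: -sqrt(457)/198216 ≈ -0.00010785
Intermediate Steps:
s(I) = sqrt(304 + I)
v(N) = 0
K = 5625 (K = 75**2 = 5625)
s(153)/(-198216) + v(-7)/K = sqrt(304 + 153)/(-198216) + 0/5625 = sqrt(457)*(-1/198216) + 0*(1/5625) = -sqrt(457)/198216 + 0 = -sqrt(457)/198216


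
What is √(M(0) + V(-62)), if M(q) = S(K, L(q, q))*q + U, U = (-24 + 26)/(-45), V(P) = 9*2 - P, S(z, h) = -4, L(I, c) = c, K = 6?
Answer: √17990/15 ≈ 8.9418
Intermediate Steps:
V(P) = 18 - P
U = -2/45 (U = 2*(-1/45) = -2/45 ≈ -0.044444)
M(q) = -2/45 - 4*q (M(q) = -4*q - 2/45 = -2/45 - 4*q)
√(M(0) + V(-62)) = √((-2/45 - 4*0) + (18 - 1*(-62))) = √((-2/45 + 0) + (18 + 62)) = √(-2/45 + 80) = √(3598/45) = √17990/15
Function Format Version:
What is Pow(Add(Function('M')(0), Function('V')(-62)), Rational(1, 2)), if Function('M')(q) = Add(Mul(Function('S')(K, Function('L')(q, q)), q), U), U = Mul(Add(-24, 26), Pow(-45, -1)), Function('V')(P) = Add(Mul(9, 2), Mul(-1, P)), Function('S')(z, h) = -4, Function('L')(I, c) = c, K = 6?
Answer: Mul(Rational(1, 15), Pow(17990, Rational(1, 2))) ≈ 8.9418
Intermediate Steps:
Function('V')(P) = Add(18, Mul(-1, P))
U = Rational(-2, 45) (U = Mul(2, Rational(-1, 45)) = Rational(-2, 45) ≈ -0.044444)
Function('M')(q) = Add(Rational(-2, 45), Mul(-4, q)) (Function('M')(q) = Add(Mul(-4, q), Rational(-2, 45)) = Add(Rational(-2, 45), Mul(-4, q)))
Pow(Add(Function('M')(0), Function('V')(-62)), Rational(1, 2)) = Pow(Add(Add(Rational(-2, 45), Mul(-4, 0)), Add(18, Mul(-1, -62))), Rational(1, 2)) = Pow(Add(Add(Rational(-2, 45), 0), Add(18, 62)), Rational(1, 2)) = Pow(Add(Rational(-2, 45), 80), Rational(1, 2)) = Pow(Rational(3598, 45), Rational(1, 2)) = Mul(Rational(1, 15), Pow(17990, Rational(1, 2)))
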